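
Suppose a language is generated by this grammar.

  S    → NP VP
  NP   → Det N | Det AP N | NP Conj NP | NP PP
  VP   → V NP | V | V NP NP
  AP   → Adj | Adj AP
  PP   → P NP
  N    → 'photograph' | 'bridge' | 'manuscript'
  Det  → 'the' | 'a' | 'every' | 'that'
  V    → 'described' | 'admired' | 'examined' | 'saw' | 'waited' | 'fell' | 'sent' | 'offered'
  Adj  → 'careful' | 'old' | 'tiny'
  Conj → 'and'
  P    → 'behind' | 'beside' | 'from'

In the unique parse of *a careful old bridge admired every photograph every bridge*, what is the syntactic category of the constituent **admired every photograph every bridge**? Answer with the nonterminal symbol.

S
  NP
    Det: a
    AP
      Adj: careful
      AP
        Adj: old
    N: bridge
  VP
    V: admired
    NP
      Det: every
      N: photograph
    NP
      Det: every
      N: bridge
The span 'admired every photograph every bridge' is the VP node built by VP → V NP NP.

VP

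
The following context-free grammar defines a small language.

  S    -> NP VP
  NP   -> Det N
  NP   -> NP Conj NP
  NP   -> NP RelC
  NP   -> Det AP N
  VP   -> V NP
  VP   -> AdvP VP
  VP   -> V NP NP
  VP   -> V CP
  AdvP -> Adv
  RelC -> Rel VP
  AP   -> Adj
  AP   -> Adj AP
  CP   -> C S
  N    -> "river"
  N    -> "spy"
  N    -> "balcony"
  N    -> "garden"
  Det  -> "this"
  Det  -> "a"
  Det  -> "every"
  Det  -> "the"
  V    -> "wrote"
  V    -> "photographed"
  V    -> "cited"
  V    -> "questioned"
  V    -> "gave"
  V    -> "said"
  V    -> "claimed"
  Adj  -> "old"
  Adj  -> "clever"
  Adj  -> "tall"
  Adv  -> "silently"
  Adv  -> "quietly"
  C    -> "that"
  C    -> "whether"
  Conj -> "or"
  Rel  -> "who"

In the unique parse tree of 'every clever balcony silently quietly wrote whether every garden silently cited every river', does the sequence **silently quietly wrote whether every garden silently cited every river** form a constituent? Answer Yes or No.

[S [NP [Det every] [AP [Adj clever]] [N balcony]] [VP [AdvP [Adv silently]] [VP [AdvP [Adv quietly]] [VP [V wrote] [CP [C whether] [S [NP [Det every] [N garden]] [VP [AdvP [Adv silently]] [VP [V cited] [NP [Det every] [N river]]]]]]]]]]
The words 'silently quietly wrote whether every garden silently cited every river' are exhaustively dominated by a single VP node (built by VP → AdvP VP), so they form a constituent.

Yes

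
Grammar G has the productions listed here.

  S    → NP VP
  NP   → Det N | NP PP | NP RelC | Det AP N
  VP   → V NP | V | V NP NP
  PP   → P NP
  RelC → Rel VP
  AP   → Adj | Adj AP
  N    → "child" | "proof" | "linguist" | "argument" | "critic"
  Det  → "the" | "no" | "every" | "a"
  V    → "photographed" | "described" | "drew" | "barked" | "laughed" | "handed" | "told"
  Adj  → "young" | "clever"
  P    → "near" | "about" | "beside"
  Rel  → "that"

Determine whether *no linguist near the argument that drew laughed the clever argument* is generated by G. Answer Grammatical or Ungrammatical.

[S [NP [NP [Det no] [N linguist]] [PP [P near] [NP [NP [Det the] [N argument]] [RelC [Rel that] [VP [V drew]]]]]] [VP [V laughed] [NP [Det the] [AP [Adj clever]] [N argument]]]]
Each bracket corresponds to one application of a listed rule, so the string is derivable from S.

Grammatical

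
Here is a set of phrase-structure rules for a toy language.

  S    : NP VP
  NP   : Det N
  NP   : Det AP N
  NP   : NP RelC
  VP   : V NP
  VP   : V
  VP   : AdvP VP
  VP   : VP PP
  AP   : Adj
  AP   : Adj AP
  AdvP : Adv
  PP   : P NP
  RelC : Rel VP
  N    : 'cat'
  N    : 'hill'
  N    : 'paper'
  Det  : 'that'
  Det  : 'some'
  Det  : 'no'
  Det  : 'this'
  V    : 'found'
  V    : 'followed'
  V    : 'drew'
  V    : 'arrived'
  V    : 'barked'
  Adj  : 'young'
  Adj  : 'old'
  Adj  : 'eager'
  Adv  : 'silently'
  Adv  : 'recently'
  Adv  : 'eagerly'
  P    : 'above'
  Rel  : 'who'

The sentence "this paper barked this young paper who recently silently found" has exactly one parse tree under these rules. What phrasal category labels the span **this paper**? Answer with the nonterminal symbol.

NP

S
  NP
    Det: this
    N: paper
  VP
    V: barked
    NP
      NP
        Det: this
        AP
          Adj: young
        N: paper
      RelC
        Rel: who
        VP
          AdvP
            Adv: recently
          VP
            AdvP
              Adv: silently
            VP
              V: found
The span 'this paper' is the NP node built by NP → Det N.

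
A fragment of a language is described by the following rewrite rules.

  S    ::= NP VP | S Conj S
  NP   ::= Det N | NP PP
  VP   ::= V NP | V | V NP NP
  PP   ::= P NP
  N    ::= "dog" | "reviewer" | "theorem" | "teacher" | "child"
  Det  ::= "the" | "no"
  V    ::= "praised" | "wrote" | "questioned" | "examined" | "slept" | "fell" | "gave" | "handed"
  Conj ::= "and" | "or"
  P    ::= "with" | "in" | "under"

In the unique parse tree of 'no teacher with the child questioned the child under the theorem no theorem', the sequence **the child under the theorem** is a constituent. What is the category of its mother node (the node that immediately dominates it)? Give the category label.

S
  NP
    NP
      Det: no
      N: teacher
    PP
      P: with
      NP
        Det: the
        N: child
  VP
    V: questioned
    NP
      NP
        Det: the
        N: child
      PP
        P: under
        NP
          Det: the
          N: theorem
    NP
      Det: no
      N: theorem
The span 'the child under the theorem' is the NP node built by NP → NP PP.
Its mother is the VP built by VP → V NP NP.

VP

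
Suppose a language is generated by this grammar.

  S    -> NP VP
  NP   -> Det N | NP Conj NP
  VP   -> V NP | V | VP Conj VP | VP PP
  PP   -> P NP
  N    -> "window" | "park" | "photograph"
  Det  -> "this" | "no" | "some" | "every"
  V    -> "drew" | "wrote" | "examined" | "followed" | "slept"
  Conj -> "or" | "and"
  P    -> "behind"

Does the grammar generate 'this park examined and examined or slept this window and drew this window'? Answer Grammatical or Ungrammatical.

Grammatical

S
  NP
    Det: this
    N: park
  VP
    VP
      V: examined
    Conj: and
    VP
      VP
        V: examined
      Conj: or
      VP
        VP
          V: slept
          NP
            Det: this
            N: window
        Conj: and
        VP
          V: drew
          NP
            Det: this
            N: window
Every word is introduced by a lexical rule and the phrasal rules combine the resulting categories into a single S.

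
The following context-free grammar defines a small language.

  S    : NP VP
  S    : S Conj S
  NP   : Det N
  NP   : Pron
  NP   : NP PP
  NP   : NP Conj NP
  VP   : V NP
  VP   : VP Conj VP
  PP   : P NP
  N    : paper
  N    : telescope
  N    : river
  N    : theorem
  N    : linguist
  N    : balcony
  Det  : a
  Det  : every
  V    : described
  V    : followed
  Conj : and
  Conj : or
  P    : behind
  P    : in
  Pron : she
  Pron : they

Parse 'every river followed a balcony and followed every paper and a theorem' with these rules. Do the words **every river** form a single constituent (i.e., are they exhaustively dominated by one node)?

Yes

[S [NP [Det every] [N river]] [VP [VP [V followed] [NP [Det a] [N balcony]]] [Conj and] [VP [V followed] [NP [NP [Det every] [N paper]] [Conj and] [NP [Det a] [N theorem]]]]]]
The words 'every river' are exhaustively dominated by a single NP node (built by NP → Det N), so they form a constituent.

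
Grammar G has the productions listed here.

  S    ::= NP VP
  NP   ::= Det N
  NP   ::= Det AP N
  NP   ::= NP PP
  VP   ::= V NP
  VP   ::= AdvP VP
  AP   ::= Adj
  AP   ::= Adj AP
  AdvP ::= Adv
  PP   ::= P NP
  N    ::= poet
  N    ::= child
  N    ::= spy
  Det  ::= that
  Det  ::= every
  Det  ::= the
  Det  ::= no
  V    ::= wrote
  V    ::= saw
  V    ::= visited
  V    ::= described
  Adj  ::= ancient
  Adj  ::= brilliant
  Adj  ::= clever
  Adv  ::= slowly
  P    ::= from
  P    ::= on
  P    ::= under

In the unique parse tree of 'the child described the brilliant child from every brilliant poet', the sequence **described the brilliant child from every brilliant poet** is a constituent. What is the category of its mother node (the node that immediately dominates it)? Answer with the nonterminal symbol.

S
  NP
    Det: the
    N: child
  VP
    V: described
    NP
      NP
        Det: the
        AP
          Adj: brilliant
        N: child
      PP
        P: from
        NP
          Det: every
          AP
            Adj: brilliant
          N: poet
The span 'described the brilliant child from every brilliant poet' is the VP node built by VP → V NP.
Its mother is the S built by S → NP VP.

S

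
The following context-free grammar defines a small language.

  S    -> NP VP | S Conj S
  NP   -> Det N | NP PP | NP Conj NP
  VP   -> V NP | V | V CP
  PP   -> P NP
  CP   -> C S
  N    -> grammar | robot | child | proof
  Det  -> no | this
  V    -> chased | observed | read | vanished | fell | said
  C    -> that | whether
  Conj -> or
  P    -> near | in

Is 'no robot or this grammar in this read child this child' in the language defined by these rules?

Ungrammatical

A Det word can never sit immediately before a V word in any string this grammar generates, so the substring 'this read' rules out a derivation.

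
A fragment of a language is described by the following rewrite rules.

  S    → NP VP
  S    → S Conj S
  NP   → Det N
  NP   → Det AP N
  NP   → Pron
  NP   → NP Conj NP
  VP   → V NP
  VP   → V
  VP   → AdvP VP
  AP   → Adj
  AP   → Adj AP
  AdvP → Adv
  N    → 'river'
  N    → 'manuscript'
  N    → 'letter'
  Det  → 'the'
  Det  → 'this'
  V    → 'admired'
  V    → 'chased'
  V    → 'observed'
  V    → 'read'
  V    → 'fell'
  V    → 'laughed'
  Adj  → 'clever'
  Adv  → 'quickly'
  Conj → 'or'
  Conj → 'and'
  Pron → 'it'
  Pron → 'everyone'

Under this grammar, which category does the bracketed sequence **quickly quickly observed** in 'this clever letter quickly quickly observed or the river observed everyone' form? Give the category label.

VP

[S [S [NP [Det this] [AP [Adj clever]] [N letter]] [VP [AdvP [Adv quickly]] [VP [AdvP [Adv quickly]] [VP [V observed]]]]] [Conj or] [S [NP [Det the] [N river]] [VP [V observed] [NP [Pron everyone]]]]]
The span 'quickly quickly observed' is the VP node built by VP → AdvP VP.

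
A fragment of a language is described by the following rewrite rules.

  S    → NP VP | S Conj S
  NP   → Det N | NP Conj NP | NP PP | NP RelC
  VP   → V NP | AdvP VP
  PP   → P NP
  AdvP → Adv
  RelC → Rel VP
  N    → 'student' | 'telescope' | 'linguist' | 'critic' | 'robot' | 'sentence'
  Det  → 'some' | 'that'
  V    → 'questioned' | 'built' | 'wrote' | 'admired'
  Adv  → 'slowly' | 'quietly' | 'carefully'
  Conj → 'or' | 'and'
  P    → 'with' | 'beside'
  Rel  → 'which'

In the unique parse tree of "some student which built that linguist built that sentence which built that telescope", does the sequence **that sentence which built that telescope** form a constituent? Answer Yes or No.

Yes

[S [NP [NP [Det some] [N student]] [RelC [Rel which] [VP [V built] [NP [Det that] [N linguist]]]]] [VP [V built] [NP [NP [Det that] [N sentence]] [RelC [Rel which] [VP [V built] [NP [Det that] [N telescope]]]]]]]
The words 'that sentence which built that telescope' are exhaustively dominated by a single NP node (built by NP → NP RelC), so they form a constituent.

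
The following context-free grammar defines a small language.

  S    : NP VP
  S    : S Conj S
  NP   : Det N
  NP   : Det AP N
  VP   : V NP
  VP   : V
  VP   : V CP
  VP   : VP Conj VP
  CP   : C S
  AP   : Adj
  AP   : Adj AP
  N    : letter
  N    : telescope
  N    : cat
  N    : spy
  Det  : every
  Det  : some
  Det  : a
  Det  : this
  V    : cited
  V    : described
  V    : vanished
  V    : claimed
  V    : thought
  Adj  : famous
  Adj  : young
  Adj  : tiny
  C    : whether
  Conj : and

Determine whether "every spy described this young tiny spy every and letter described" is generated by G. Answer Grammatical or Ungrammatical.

Ungrammatical

An N word can never sit immediately before a Det word in any string this grammar generates, so the substring 'spy every' rules out a derivation.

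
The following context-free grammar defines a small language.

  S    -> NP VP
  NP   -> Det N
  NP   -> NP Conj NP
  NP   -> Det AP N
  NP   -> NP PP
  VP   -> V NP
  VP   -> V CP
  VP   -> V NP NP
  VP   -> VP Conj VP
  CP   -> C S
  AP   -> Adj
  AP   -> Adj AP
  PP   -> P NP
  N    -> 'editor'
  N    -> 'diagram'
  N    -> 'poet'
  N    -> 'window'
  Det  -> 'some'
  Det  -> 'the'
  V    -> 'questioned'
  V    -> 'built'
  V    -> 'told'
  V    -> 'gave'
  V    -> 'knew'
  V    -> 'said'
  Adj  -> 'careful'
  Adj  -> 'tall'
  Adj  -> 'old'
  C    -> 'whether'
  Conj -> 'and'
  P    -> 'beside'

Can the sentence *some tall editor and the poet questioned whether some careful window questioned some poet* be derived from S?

Grammatical

S
  NP
    NP
      Det: some
      AP
        Adj: tall
      N: editor
    Conj: and
    NP
      Det: the
      N: poet
  VP
    V: questioned
    CP
      C: whether
      S
        NP
          Det: some
          AP
            Adj: careful
          N: window
        VP
          V: questioned
          NP
            Det: some
            N: poet
The bracketing above is licensed at every node by one of the given productions, with S at the root.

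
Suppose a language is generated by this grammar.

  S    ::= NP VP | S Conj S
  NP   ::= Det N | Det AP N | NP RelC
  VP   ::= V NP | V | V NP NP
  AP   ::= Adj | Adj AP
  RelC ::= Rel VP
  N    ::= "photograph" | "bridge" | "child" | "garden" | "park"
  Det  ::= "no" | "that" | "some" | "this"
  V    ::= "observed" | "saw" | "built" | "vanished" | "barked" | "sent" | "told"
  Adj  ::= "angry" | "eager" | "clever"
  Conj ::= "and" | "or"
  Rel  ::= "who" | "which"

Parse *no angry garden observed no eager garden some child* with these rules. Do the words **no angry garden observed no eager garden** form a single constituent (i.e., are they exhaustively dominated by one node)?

[S [NP [Det no] [AP [Adj angry]] [N garden]] [VP [V observed] [NP [Det no] [AP [Adj eager]] [N garden]] [NP [Det some] [N child]]]]
The smallest constituent containing 'no angry garden observed no eager garden' is the S spanning 'no angry garden observed no eager garden some child'; no single node in the tree dominates exactly the given words.

No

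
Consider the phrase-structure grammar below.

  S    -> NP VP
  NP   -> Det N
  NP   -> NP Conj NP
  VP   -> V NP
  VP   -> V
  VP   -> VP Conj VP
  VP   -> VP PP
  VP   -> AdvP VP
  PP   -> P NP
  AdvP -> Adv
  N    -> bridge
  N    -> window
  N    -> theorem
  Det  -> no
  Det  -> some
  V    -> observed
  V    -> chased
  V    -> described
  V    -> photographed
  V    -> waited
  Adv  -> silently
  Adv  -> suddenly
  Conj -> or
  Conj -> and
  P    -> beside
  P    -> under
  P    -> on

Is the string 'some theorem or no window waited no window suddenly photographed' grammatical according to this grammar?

Ungrammatical

For S → NP VP, every NP-prefix leaves a non-VP remainder: after 'some theorem' the remainder is not a VP; after 'some theorem or no window' the remainder is not a VP.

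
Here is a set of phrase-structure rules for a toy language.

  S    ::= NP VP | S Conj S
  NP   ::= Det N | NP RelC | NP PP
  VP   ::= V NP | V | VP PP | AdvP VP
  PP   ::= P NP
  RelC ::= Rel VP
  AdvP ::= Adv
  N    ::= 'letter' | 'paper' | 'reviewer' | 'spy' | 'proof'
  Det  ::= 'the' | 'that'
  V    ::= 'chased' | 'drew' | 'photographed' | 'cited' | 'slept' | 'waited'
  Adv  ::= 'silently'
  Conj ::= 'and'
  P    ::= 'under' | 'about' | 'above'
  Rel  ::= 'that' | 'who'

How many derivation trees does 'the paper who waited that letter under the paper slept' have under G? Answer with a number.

Two of the 3 distinct bracketings:
[S [NP [NP [Det the] [N paper]] [RelC [Rel who] [VP [V waited] [NP [NP [Det that] [N letter]] [PP [P under] [NP [Det the] [N paper]]]]]]] [VP [V slept]]]
[S [NP [NP [Det the] [N paper]] [RelC [Rel who] [VP [VP [V waited] [NP [Det that] [N letter]]] [PP [P under] [NP [Det the] [N paper]]]]]] [VP [V slept]]]
The difference turns on whether NP → NP PP is used at the relevant span, versus an alternative expansion of NP.

3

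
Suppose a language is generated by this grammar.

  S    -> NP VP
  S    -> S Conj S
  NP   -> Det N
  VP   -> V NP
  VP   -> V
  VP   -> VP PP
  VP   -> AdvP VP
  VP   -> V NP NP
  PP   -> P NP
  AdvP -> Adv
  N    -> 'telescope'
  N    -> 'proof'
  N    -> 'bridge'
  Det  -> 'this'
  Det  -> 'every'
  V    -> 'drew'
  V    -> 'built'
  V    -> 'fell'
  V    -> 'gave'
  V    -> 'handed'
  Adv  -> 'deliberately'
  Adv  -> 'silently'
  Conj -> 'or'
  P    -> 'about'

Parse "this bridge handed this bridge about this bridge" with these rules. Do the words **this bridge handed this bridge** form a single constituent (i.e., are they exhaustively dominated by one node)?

[S [NP [Det this] [N bridge]] [VP [VP [V handed] [NP [Det this] [N bridge]]] [PP [P about] [NP [Det this] [N bridge]]]]]
The smallest constituent containing 'this bridge handed this bridge' is the S spanning 'this bridge handed this bridge about this bridge'; no single node in the tree dominates exactly the given words.

No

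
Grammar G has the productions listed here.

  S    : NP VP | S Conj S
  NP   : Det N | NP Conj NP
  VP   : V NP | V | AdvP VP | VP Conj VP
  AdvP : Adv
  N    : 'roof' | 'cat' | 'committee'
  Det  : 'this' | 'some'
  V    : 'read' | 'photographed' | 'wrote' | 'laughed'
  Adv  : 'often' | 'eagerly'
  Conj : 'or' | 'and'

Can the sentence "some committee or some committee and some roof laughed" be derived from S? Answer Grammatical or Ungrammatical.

S
  NP
    NP
      Det: some
      N: committee
    Conj: or
    NP
      NP
        Det: some
        N: committee
      Conj: and
      NP
        Det: some
        N: roof
  VP
    V: laughed
Every word is introduced by a lexical rule and the phrasal rules combine the resulting categories into a single S.

Grammatical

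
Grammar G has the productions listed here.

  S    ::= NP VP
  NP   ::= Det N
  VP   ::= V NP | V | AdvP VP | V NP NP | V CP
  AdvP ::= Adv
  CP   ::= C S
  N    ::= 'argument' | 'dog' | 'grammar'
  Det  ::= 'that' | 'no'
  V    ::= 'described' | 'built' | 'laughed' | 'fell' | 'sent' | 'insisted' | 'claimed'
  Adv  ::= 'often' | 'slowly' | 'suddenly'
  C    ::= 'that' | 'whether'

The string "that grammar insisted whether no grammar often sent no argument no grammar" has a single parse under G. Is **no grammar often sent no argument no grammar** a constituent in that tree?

[S [NP [Det that] [N grammar]] [VP [V insisted] [CP [C whether] [S [NP [Det no] [N grammar]] [VP [AdvP [Adv often]] [VP [V sent] [NP [Det no] [N argument]] [NP [Det no] [N grammar]]]]]]]]
The words 'no grammar often sent no argument no grammar' are exhaustively dominated by a single S node (built by S → NP VP), so they form a constituent.

Yes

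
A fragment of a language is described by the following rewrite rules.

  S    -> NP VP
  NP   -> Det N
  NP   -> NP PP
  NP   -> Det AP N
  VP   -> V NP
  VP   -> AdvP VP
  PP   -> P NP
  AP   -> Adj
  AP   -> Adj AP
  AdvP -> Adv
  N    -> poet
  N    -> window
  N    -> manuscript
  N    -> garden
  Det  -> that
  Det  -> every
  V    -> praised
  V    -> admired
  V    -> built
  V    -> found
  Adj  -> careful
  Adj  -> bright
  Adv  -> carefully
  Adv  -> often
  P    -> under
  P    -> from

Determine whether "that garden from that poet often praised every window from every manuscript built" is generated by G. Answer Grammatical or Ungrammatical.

Ungrammatical

For S → NP VP, every NP-prefix leaves a non-VP remainder: after 'that garden' the remainder is not a VP; after 'that garden from that poet' the remainder is not a VP.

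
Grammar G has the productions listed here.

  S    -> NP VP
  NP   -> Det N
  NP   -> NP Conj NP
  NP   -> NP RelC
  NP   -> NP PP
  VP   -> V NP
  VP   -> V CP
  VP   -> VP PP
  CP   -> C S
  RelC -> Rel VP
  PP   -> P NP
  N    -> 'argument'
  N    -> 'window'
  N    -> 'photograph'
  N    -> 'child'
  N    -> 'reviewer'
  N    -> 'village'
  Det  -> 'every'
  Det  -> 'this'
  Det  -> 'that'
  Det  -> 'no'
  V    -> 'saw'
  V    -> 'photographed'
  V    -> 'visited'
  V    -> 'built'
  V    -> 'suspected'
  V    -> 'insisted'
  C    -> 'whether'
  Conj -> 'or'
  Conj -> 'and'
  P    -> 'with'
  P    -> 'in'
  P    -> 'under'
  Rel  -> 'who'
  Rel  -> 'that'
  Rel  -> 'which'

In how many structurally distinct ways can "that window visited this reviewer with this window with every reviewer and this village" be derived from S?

Two of the 9 distinct bracketings:
[S [NP [Det that] [N window]] [VP [V visited] [NP [NP [NP [Det this] [N reviewer]] [PP [P with] [NP [NP [Det this] [N window]] [PP [P with] [NP [Det every] [N reviewer]]]]]] [Conj and] [NP [Det this] [N village]]]]]
[S [NP [Det that] [N window]] [VP [V visited] [NP [NP [NP [NP [Det this] [N reviewer]] [PP [P with] [NP [Det this] [N window]]]] [PP [P with] [NP [Det every] [N reviewer]]]] [Conj and] [NP [Det this] [N village]]]]]
The trees differ in how a recursive rule is bracketed over the same span.

9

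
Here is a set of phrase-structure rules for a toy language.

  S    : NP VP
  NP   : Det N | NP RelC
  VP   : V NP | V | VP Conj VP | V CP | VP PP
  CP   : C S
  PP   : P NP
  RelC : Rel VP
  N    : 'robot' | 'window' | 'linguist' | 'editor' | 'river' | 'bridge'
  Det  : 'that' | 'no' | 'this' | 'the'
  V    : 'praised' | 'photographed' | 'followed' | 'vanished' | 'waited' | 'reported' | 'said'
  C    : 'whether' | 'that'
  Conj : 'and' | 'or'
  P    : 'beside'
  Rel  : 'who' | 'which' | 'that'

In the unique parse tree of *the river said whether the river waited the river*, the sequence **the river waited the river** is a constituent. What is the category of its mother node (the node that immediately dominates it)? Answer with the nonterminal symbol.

CP

S
  NP
    Det: the
    N: river
  VP
    V: said
    CP
      C: whether
      S
        NP
          Det: the
          N: river
        VP
          V: waited
          NP
            Det: the
            N: river
The span 'the river waited the river' is the S node built by S → NP VP.
Its mother is the CP built by CP → C S.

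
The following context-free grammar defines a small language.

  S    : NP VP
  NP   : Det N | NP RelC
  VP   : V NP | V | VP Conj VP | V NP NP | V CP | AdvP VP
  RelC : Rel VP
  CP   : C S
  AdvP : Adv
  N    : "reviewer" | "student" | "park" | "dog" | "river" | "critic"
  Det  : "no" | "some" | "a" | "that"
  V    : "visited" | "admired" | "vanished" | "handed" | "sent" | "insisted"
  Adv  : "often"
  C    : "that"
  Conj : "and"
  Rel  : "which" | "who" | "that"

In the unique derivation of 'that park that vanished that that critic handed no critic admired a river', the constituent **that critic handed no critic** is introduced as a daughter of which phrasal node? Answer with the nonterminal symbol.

[S [NP [NP [Det that] [N park]] [RelC [Rel that] [VP [V vanished] [CP [C that] [S [NP [Det that] [N critic]] [VP [V handed] [NP [Det no] [N critic]]]]]]]] [VP [V admired] [NP [Det a] [N river]]]]
The span 'that critic handed no critic' is the S node built by S → NP VP.
Its mother is the CP built by CP → C S.

CP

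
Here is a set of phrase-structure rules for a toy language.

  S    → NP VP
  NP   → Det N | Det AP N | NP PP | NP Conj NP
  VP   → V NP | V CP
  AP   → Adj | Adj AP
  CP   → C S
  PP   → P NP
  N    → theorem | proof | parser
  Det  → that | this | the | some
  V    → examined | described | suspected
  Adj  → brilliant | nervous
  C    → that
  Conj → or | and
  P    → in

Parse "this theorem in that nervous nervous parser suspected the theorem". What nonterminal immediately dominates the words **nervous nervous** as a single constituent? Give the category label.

[S [NP [NP [Det this] [N theorem]] [PP [P in] [NP [Det that] [AP [Adj nervous] [AP [Adj nervous]]] [N parser]]]] [VP [V suspected] [NP [Det the] [N theorem]]]]
The span 'nervous nervous' is the AP node built by AP → Adj AP.

AP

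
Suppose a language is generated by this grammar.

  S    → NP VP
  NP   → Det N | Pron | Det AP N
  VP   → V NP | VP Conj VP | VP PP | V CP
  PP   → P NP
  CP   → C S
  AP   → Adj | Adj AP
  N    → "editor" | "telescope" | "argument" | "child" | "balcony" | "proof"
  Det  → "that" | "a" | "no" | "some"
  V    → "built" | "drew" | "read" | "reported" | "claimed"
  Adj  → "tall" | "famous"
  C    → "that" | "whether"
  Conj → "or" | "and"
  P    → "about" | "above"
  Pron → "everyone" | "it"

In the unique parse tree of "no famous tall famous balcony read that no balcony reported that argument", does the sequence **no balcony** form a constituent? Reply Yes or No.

[S [NP [Det no] [AP [Adj famous] [AP [Adj tall] [AP [Adj famous]]]] [N balcony]] [VP [V read] [CP [C that] [S [NP [Det no] [N balcony]] [VP [V reported] [NP [Det that] [N argument]]]]]]]
The words 'no balcony' are exhaustively dominated by a single NP node (built by NP → Det N), so they form a constituent.

Yes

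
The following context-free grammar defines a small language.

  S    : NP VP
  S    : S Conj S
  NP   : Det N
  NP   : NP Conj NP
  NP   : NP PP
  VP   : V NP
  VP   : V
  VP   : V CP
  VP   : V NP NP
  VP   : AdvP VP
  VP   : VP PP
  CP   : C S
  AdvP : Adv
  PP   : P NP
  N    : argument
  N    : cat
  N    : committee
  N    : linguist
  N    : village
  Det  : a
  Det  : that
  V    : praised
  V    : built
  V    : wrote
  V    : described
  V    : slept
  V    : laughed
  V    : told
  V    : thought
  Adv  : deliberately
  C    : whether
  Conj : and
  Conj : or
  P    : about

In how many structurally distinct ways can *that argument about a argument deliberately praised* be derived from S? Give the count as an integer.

[S [NP [NP [Det that] [N argument]] [PP [P about] [NP [Det a] [N argument]]]] [VP [AdvP [Adv deliberately]] [VP [V praised]]]]
No rule offers an alternative attachment or grouping for any span, so this is the only derivation.

1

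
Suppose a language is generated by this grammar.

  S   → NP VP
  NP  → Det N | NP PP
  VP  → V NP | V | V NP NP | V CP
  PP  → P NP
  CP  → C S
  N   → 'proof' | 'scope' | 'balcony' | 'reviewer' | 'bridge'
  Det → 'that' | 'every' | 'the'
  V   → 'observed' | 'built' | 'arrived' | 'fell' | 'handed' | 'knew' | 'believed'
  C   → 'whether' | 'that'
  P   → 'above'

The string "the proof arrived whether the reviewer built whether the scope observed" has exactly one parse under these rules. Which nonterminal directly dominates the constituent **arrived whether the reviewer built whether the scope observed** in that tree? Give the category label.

S

S
  NP
    Det: the
    N: proof
  VP
    V: arrived
    CP
      C: whether
      S
        NP
          Det: the
          N: reviewer
        VP
          V: built
          CP
            C: whether
            S
              NP
                Det: the
                N: scope
              VP
                V: observed
The span 'arrived whether the reviewer built whether the scope observed' is the VP node built by VP → V CP.
Its mother is the S built by S → NP VP.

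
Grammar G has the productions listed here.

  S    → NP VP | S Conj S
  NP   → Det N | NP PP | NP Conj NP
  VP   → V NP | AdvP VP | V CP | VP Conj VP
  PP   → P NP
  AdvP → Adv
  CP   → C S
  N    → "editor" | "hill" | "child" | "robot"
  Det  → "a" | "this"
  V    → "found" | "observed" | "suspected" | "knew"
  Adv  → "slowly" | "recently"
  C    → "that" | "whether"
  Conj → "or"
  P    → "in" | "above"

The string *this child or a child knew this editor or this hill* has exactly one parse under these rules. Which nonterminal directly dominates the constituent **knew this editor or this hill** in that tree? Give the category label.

S
  NP
    NP
      Det: this
      N: child
    Conj: or
    NP
      Det: a
      N: child
  VP
    V: knew
    NP
      NP
        Det: this
        N: editor
      Conj: or
      NP
        Det: this
        N: hill
The span 'knew this editor or this hill' is the VP node built by VP → V NP.
Its mother is the S built by S → NP VP.

S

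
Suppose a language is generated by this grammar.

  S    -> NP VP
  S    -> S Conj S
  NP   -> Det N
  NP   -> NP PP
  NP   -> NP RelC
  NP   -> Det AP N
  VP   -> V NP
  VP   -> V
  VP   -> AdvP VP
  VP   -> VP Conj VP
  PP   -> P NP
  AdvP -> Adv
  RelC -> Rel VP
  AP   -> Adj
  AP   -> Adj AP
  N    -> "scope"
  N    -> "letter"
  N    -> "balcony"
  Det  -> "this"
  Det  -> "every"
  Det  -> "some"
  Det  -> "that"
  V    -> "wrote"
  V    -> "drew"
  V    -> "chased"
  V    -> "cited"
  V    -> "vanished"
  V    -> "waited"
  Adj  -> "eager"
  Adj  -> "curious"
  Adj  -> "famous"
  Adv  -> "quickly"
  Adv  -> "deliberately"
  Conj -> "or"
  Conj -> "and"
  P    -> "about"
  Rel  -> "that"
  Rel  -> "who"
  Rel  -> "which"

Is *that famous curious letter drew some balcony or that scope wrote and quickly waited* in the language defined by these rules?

Grammatical

[S [S [NP [Det that] [AP [Adj famous] [AP [Adj curious]]] [N letter]] [VP [V drew] [NP [Det some] [N balcony]]]] [Conj or] [S [NP [Det that] [N scope]] [VP [VP [V wrote]] [Conj and] [VP [AdvP [Adv quickly]] [VP [V waited]]]]]]
The bracketing above is licensed at every node by one of the given productions, with S at the root.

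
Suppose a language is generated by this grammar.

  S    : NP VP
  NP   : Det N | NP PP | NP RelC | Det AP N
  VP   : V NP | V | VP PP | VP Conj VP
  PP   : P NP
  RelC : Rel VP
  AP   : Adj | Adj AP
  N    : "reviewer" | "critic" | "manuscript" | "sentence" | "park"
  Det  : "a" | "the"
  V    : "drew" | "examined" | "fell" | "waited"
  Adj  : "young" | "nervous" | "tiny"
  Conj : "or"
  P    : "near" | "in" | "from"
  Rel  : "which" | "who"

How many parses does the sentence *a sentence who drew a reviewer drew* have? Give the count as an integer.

1

[S [NP [NP [Det a] [N sentence]] [RelC [Rel who] [VP [V drew] [NP [Det a] [N reviewer]]]]] [VP [V drew]]]
No rule offers an alternative attachment or grouping for any span, so this is the only derivation.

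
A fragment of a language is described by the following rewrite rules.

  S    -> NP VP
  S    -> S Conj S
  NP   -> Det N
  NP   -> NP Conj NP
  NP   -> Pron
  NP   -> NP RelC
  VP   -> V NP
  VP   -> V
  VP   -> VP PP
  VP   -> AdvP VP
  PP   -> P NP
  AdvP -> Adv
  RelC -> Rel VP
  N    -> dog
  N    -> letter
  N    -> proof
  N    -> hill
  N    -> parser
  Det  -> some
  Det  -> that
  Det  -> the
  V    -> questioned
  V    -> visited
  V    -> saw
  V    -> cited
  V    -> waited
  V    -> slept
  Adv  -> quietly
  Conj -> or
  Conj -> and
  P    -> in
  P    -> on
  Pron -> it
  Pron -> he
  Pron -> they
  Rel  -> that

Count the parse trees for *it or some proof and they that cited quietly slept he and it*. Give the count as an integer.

Two of the 5 distinct bracketings:
[S [NP [NP [Pron it]] [Conj or] [NP [NP [Det some] [N proof]] [Conj and] [NP [NP [Pron they]] [RelC [Rel that] [VP [V cited]]]]]] [VP [AdvP [Adv quietly]] [VP [V slept] [NP [NP [Pron he]] [Conj and] [NP [Pron it]]]]]]
[S [NP [NP [Pron it]] [Conj or] [NP [NP [NP [Det some] [N proof]] [Conj and] [NP [Pron they]]] [RelC [Rel that] [VP [V cited]]]]] [VP [AdvP [Adv quietly]] [VP [V slept] [NP [NP [Pron he]] [Conj and] [NP [Pron it]]]]]]
The trees differ in how a recursive rule is bracketed over the same span.

5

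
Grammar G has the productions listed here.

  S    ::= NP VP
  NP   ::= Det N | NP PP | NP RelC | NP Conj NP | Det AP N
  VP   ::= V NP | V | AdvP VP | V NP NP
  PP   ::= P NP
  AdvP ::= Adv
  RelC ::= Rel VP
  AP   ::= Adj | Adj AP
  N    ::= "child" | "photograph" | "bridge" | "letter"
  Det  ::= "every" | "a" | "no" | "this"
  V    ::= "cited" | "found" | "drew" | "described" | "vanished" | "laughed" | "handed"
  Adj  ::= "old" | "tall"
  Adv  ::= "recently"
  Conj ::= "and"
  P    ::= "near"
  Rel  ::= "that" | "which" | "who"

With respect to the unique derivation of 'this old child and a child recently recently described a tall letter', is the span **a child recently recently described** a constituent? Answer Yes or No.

[S [NP [NP [Det this] [AP [Adj old]] [N child]] [Conj and] [NP [Det a] [N child]]] [VP [AdvP [Adv recently]] [VP [AdvP [Adv recently]] [VP [V described] [NP [Det a] [AP [Adj tall]] [N letter]]]]]]
The smallest constituent containing 'a child recently recently described' is the S spanning 'this old child and a child recently recently described a tall letter'; no single node in the tree dominates exactly the given words.

No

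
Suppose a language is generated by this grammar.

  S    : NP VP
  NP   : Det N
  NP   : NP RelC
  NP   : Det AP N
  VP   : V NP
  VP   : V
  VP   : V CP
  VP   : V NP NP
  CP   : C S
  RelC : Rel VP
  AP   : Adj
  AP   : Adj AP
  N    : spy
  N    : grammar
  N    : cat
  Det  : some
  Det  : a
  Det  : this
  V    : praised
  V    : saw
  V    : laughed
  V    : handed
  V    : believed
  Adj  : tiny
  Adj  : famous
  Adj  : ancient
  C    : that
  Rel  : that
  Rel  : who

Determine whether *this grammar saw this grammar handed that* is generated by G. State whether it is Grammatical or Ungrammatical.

For S → NP VP, the only prefix that parses as NP is 'this grammar', but the remainder 'saw this grammar handed that' is not a VP under these rules.

Ungrammatical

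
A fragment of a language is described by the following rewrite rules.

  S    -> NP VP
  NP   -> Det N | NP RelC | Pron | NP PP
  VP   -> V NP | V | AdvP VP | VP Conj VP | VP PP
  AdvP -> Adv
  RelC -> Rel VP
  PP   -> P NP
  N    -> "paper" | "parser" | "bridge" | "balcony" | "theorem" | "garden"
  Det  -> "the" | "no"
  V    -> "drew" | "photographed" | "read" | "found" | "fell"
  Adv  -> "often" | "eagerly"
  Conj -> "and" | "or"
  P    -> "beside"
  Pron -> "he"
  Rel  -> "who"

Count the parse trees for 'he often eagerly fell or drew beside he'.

Two of the 9 distinct bracketings:
[S [NP [Pron he]] [VP [AdvP [Adv often]] [VP [AdvP [Adv eagerly]] [VP [VP [V fell]] [Conj or] [VP [VP [V drew]] [PP [P beside] [NP [Pron he]]]]]]]]
[S [NP [Pron he]] [VP [AdvP [Adv often]] [VP [AdvP [Adv eagerly]] [VP [VP [VP [V fell]] [Conj or] [VP [V drew]]] [PP [P beside] [NP [Pron he]]]]]]]
The trees differ in how a recursive rule is bracketed over the same span.

9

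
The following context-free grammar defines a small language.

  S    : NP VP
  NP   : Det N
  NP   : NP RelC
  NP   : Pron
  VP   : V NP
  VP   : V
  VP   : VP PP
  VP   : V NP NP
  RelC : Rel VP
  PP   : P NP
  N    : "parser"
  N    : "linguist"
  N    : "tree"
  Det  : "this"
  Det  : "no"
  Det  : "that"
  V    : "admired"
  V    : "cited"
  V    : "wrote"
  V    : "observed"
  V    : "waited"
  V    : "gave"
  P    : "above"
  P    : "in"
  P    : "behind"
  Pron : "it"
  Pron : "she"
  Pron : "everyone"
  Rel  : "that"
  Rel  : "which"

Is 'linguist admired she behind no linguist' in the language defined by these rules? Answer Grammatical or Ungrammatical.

For S → NP VP, no prefix of the string parses as an NP.

Ungrammatical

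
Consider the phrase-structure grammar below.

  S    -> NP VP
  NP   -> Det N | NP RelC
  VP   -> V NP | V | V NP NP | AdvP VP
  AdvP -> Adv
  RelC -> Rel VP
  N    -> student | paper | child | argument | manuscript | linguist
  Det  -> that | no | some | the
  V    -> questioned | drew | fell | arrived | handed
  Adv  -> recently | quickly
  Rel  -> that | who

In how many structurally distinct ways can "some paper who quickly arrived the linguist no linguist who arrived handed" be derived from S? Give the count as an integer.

2

The two bracketings:
[S [NP [NP [Det some] [N paper]] [RelC [Rel who] [VP [AdvP [Adv quickly]] [VP [V arrived] [NP [Det the] [N linguist]] [NP [NP [Det no] [N linguist]] [RelC [Rel who] [VP [V arrived]]]]]]]] [VP [V handed]]]
[S [NP [NP [NP [Det some] [N paper]] [RelC [Rel who] [VP [AdvP [Adv quickly]] [VP [V arrived] [NP [Det the] [N linguist]] [NP [Det no] [N linguist]]]]]] [RelC [Rel who] [VP [V arrived]]]] [VP [V handed]]]
The trees differ in how a recursive rule is bracketed over the same span.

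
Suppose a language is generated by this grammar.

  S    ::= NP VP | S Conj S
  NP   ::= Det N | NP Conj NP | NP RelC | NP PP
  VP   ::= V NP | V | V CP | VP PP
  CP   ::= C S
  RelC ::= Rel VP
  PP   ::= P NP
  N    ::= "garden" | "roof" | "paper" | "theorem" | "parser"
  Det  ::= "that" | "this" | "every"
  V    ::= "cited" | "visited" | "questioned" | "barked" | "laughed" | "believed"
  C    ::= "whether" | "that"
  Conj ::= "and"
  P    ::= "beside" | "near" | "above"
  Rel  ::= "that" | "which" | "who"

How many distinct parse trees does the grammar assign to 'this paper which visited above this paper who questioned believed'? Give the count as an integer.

Two of the 4 distinct bracketings:
[S [NP [NP [Det this] [N paper]] [RelC [Rel which] [VP [VP [V visited]] [PP [P above] [NP [NP [Det this] [N paper]] [RelC [Rel who] [VP [V questioned]]]]]]]] [VP [V believed]]]
[S [NP [NP [NP [Det this] [N paper]] [RelC [Rel which] [VP [VP [V visited]] [PP [P above] [NP [Det this] [N paper]]]]]] [RelC [Rel who] [VP [V questioned]]]] [VP [V believed]]]
The trees differ in how a recursive rule is bracketed over the same span.

4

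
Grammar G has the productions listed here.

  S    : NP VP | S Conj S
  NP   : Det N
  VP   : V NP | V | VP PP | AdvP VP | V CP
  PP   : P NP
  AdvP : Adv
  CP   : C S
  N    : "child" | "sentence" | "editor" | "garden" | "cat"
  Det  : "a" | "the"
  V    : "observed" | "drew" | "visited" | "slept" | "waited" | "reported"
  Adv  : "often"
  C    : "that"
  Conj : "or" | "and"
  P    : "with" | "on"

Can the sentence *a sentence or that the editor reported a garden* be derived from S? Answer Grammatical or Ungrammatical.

A Conj word can never sit immediately before a C word in any string this grammar generates, so the substring 'or that' rules out a derivation.

Ungrammatical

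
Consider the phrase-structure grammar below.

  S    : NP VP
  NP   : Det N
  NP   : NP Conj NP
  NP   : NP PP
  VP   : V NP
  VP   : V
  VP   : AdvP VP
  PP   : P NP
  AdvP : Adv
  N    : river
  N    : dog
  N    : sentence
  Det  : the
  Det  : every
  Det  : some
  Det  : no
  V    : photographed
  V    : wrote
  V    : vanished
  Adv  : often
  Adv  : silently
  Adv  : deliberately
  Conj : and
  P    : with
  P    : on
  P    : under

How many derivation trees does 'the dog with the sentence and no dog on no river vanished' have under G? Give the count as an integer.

Two of the 5 distinct bracketings:
[S [NP [NP [NP [Det the] [N dog]] [PP [P with] [NP [Det the] [N sentence]]]] [Conj and] [NP [NP [Det no] [N dog]] [PP [P on] [NP [Det no] [N river]]]]] [VP [V vanished]]]
[S [NP [NP [Det the] [N dog]] [PP [P with] [NP [NP [Det the] [N sentence]] [Conj and] [NP [NP [Det no] [N dog]] [PP [P on] [NP [Det no] [N river]]]]]]] [VP [V vanished]]]
The trees differ in how a recursive rule is bracketed over the same span.

5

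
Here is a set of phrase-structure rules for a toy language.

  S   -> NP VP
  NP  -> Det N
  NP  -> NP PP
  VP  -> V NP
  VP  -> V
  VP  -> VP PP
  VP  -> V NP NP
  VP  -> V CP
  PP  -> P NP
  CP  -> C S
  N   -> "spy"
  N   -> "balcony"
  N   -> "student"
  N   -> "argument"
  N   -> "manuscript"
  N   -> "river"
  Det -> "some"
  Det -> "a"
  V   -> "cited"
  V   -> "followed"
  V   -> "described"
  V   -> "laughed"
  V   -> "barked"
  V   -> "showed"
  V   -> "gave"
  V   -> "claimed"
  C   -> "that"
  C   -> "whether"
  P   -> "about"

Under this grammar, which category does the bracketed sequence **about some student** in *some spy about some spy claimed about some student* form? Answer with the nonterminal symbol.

PP

S
  NP
    NP
      Det: some
      N: spy
    PP
      P: about
      NP
        Det: some
        N: spy
  VP
    VP
      V: claimed
    PP
      P: about
      NP
        Det: some
        N: student
The span 'about some student' is the PP node built by PP → P NP.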